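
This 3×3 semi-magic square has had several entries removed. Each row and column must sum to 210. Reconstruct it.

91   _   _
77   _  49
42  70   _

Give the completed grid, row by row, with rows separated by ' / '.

91 56 63 / 77 84 49 / 42 70 98

Row 2 must total 210; the given cells sum to 126, so (2,2) = 84.
Using row 3: 42 + 70 + ? → (3,3) = 210 − 112 = 98.
Column 2 needs 210; the known cells sum to 154, so (1,2) = 56.
From column 3, 210 − (49 + 98) gives (1,3) = 63.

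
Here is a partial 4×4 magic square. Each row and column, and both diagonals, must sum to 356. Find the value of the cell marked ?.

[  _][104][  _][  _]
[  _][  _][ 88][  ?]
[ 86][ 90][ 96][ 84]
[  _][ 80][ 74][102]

Row 4 must total 356; the given cells sum to 256, so (4,1) = 100.
The remaining cell in column 2 is (2,2) = 356 − 274 = 82.
Using column 3: 88 + 96 + 74 + ? → (1,3) = 356 − 258 = 98.
From main diagonal, 356 − (82 + 96 + 102) gives (1,1) = 76.
Anti-diagonal: 88 + 90 + 100 + ? = 356, so (1,4) = 78.
Column 1 must total 356; the given cells sum to 262, so (2,1) = 94.
From column 4, 356 − (78 + 84 + 102) gives (2,4) = 92.

92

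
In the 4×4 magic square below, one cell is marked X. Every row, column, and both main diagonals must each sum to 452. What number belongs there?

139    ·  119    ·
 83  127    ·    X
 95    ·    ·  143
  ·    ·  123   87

131

The remaining cell in column 1 is (4,1) = 452 − 317 = 135.
Using main diagonal: 139 + 127 + 87 + ? → (3,3) = 452 − 353 = 99.
Using row 3: 95 + 99 + 143 + ? → (3,2) = 452 − 337 = 115.
Row 4: 135 + 123 + 87 + ? = 452, so (4,2) = 107.
Column 2 must total 452; the given cells sum to 349, so (1,2) = 103.
From column 3, 452 − (119 + 99 + 123) gives (2,3) = 111.
Anti-diagonal must total 452; the given cells sum to 361, so (1,4) = 91.
Using row 2: 83 + 127 + 111 + ? → (2,4) = 452 − 321 = 131.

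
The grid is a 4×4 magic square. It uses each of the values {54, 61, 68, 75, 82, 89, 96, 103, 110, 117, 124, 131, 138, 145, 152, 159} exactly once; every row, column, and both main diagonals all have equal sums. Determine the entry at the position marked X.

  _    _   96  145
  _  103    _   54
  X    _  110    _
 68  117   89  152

159

The 16 entries sum to 1704, so each line sums to 1704/4 = 426.
Column 3 needs 426; the known cells sum to 295, so (2,3) = 131.
Column 4 must total 426; the given cells sum to 351, so (3,4) = 75.
Main diagonal must total 426; the given cells sum to 365, so (1,1) = 61.
Anti-diagonal: 145 + 131 + 68 + ? = 426, so (3,2) = 82.
The remaining cell in row 1 is (1,2) = 426 − 302 = 124.
The remaining cell in row 2 is (2,1) = 426 − 288 = 138.
The remaining cell in row 3 is (3,1) = 426 − 267 = 159.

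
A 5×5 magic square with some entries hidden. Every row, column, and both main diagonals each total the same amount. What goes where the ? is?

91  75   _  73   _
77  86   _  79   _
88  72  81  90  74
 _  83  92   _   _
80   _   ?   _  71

Row 3 is complete and sums to 405; that is the magic constant.
Using column 1: 91 + 77 + 88 + 80 + ? → (4,1) = 405 − 336 = 69.
Using column 2: 75 + 86 + 72 + 83 + ? → (5,2) = 405 − 316 = 89.
From main diagonal, 405 − (91 + 86 + 81 + 71) gives (4,4) = 76.
From anti-diagonal, 405 − (79 + 81 + 83 + 80) gives (1,5) = 82.
Row 1: 91 + 75 + 73 + 82 + ? = 405, so (1,3) = 84.
Row 4 needs 405; the known cells sum to 320, so (4,5) = 85.
Using column 4: 73 + 79 + 90 + 76 + ? → (5,4) = 405 − 318 = 87.
Column 5: 82 + 74 + 85 + 71 + ? = 405, so (2,5) = 93.
Using row 2: 77 + 86 + 79 + 93 + ? → (2,3) = 405 − 335 = 70.
Using row 5: 80 + 89 + 87 + 71 + ? → (5,3) = 405 − 327 = 78.

78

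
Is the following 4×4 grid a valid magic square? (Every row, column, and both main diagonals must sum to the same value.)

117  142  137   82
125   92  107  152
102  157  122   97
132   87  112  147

Row 1: 117 + 142 + 137 + 82 = 478.
Row 2: 125 + 92 + 107 + 152 = 476.
Row 3: 102 + 157 + 122 + 97 = 478.
Row 4: 132 + 87 + 112 + 147 = 478.
Column 1: 117 + 125 + 102 + 132 = 476.
Column 2: 142 + 92 + 157 + 87 = 478.
Column 3: 137 + 107 + 122 + 112 = 478.
Column 4: 82 + 152 + 97 + 147 = 478.
Main diagonal: 117 + 92 + 122 + 147 = 478.
Anti-diagonal: 82 + 107 + 157 + 132 = 478.

No — column 1 sums to 476 but anti-diagonal sums to 478.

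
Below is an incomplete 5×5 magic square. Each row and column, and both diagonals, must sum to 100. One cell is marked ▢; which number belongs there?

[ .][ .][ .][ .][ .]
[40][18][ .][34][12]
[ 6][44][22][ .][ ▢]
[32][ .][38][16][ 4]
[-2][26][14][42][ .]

Row 2: 40 + 18 + 34 + 12 + ? = 100, so (2,3) = -4.
Row 4 must total 100; the given cells sum to 90, so (4,2) = 10.
Using row 5: -2 + 26 + 14 + 42 + ? → (5,5) = 100 − 80 = 20.
From column 1, 100 − (40 + 6 + 32 + (-2)) gives (1,1) = 24.
The remaining cell in column 2 is (1,2) = 100 − 98 = 2.
Using column 3: -4 + 22 + 38 + 14 + ? → (1,3) = 100 − 70 = 30.
Anti-diagonal needs 100; the known cells sum to 64, so (1,5) = 36.
From row 1, 100 − (24 + 2 + 30 + 36) gives (1,4) = 8.
Column 4 needs 100; the known cells sum to 100, so (3,4) = 0.
From column 5, 100 − (36 + 12 + 4 + 20) gives (3,5) = 28.

28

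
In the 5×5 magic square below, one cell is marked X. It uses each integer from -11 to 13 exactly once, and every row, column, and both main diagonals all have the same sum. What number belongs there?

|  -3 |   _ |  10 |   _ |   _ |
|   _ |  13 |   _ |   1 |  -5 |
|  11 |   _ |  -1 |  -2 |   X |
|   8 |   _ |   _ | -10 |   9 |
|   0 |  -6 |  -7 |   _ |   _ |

-8

The entries are -11 through 13, which sum to 25, so each line sums to 25/5 = 5.
Column 1: -3 + 11 + 8 + 0 + ? = 5, so (2,1) = -11.
From main diagonal, 5 − (-3 + 13 + (-1) + (-10)) gives (5,5) = 6.
The remaining cell in row 2 is (2,3) = 5 − (-2) = 7.
Row 5: 0 + (-6) + (-7) + 6 + ? = 5, so (5,4) = 12.
Column 3: 10 + 7 + (-1) + (-7) + ? = 5, so (4,3) = -4.
Column 4 needs 5; the known cells sum to 1, so (1,4) = 4.
The remaining cell in row 4 is (4,2) = 5 − 3 = 2.
Using anti-diagonal: 1 + (-1) + 2 + 0 + ? → (1,5) = 5 − 2 = 3.
From row 1, 5 − (-3 + 10 + 4 + 3) gives (1,2) = -9.
Column 2 needs 5; the known cells sum to 0, so (3,2) = 5.
Column 5 must total 5; the given cells sum to 13, so (3,5) = -8.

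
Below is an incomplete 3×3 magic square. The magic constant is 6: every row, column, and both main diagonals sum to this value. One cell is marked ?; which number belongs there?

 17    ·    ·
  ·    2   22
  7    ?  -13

Using row 2: 2 + 22 + ? → (2,1) = 6 − 24 = -18.
Row 3 must total 6; the given cells sum to -6, so (3,2) = 12.

12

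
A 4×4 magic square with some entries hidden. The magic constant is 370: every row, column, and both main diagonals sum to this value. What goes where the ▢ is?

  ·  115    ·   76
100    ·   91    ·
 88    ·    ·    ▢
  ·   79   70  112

Row 4: 79 + 70 + 112 + ? = 370, so (4,1) = 109.
Column 1 needs 370; the known cells sum to 297, so (1,1) = 73.
Anti-diagonal needs 370; the known cells sum to 276, so (3,2) = 94.
Row 1: 73 + 115 + 76 + ? = 370, so (1,3) = 106.
The remaining cell in column 2 is (2,2) = 370 − 288 = 82.
Using column 3: 106 + 91 + 70 + ? → (3,3) = 370 − 267 = 103.
Row 2 needs 370; the known cells sum to 273, so (2,4) = 97.
Row 3 must total 370; the given cells sum to 285, so (3,4) = 85.

85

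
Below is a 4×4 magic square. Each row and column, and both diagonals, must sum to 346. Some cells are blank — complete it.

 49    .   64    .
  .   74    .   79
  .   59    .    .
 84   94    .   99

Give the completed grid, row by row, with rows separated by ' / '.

The remaining cell in row 4 is (4,3) = 346 − 277 = 69.
From column 2, 346 − (74 + 59 + 94) gives (1,2) = 119.
From main diagonal, 346 − (49 + 74 + 99) gives (3,3) = 124.
Row 1 needs 346; the known cells sum to 232, so (1,4) = 114.
The remaining cell in column 3 is (2,3) = 346 − 257 = 89.
Column 4 must total 346; the given cells sum to 292, so (3,4) = 54.
Row 2: 74 + 89 + 79 + ? = 346, so (2,1) = 104.
From row 3, 346 − (59 + 124 + 54) gives (3,1) = 109.

49 119 64 114 / 104 74 89 79 / 109 59 124 54 / 84 94 69 99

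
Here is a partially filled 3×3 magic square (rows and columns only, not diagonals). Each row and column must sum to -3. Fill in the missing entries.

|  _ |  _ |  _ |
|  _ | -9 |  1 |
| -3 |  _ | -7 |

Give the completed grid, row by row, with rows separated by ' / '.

-5 -1 3 / 5 -9 1 / -3 7 -7

From row 2, -3 − (-9 + 1) gives (2,1) = 5.
Row 3 needs -3; the known cells sum to -10, so (3,2) = 7.
Using column 1: 5 + (-3) + ? → (1,1) = -3 − 2 = -5.
Column 2: -9 + 7 + ? = -3, so (1,2) = -1.
Column 3 must total -3; the given cells sum to -6, so (1,3) = 3.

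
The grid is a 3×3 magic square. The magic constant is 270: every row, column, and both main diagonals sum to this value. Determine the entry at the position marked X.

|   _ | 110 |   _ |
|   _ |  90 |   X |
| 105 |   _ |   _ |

100

Column 2 must total 270; the given cells sum to 200, so (3,2) = 70.
From anti-diagonal, 270 − (90 + 105) gives (1,3) = 75.
Row 1 needs 270; the known cells sum to 185, so (1,1) = 85.
Row 3 must total 270; the given cells sum to 175, so (3,3) = 95.
Column 1: 85 + 105 + ? = 270, so (2,1) = 80.
Column 3 needs 270; the known cells sum to 170, so (2,3) = 100.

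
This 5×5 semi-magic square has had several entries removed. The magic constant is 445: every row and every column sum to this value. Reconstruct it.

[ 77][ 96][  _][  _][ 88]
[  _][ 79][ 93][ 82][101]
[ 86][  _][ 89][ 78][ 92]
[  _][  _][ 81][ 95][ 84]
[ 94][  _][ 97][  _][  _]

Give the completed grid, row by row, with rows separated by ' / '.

The remaining cell in row 2 is (2,1) = 445 − 355 = 90.
Row 3: 86 + 89 + 78 + 92 + ? = 445, so (3,2) = 100.
The remaining cell in column 1 is (4,1) = 445 − 347 = 98.
Using column 3: 93 + 89 + 81 + 97 + ? → (1,3) = 445 − 360 = 85.
The remaining cell in column 5 is (5,5) = 445 − 365 = 80.
Row 1 must total 445; the given cells sum to 346, so (1,4) = 99.
Row 4 must total 445; the given cells sum to 358, so (4,2) = 87.
Using column 2: 96 + 79 + 100 + 87 + ? → (5,2) = 445 − 362 = 83.
Column 4 must total 445; the given cells sum to 354, so (5,4) = 91.

77 96 85 99 88 / 90 79 93 82 101 / 86 100 89 78 92 / 98 87 81 95 84 / 94 83 97 91 80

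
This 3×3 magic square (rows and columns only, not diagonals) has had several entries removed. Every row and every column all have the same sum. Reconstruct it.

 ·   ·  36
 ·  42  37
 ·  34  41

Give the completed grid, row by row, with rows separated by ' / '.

40 38 36 / 35 42 37 / 39 34 41

Column 3 is already complete: 36 + 37 + 41 = 114, so that is the magic constant.
Using row 2: 42 + 37 + ? → (2,1) = 114 − 79 = 35.
Row 3 must total 114; the given cells sum to 75, so (3,1) = 39.
Column 1: 35 + 39 + ? = 114, so (1,1) = 40.
The remaining cell in column 2 is (1,2) = 114 − 76 = 38.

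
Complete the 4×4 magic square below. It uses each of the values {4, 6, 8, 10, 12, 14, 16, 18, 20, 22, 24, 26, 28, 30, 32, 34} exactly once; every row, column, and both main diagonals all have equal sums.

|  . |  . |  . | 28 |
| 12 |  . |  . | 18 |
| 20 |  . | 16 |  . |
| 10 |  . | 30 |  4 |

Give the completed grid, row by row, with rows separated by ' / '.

The 16 entries sum to 304, so each line sums to 304/4 = 76.
Row 4: 10 + 30 + 4 + ? = 76, so (4,2) = 32.
Column 1: 12 + 20 + 10 + ? = 76, so (1,1) = 34.
Using column 4: 28 + 18 + 4 + ? → (3,4) = 76 − 50 = 26.
Main diagonal needs 76; the known cells sum to 54, so (2,2) = 22.
The remaining cell in row 2 is (2,3) = 76 − 52 = 24.
From row 3, 76 − (20 + 16 + 26) gives (3,2) = 14.
Column 2: 22 + 14 + 32 + ? = 76, so (1,2) = 8.
The remaining cell in column 3 is (1,3) = 76 − 70 = 6.

34 8 6 28 / 12 22 24 18 / 20 14 16 26 / 10 32 30 4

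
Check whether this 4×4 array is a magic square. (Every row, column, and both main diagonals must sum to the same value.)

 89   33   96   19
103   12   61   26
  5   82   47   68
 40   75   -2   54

No — row 4 sums to 167 but column 2 sums to 202.

Row 1: 89 + 33 + 96 + 19 = 237.
Row 2: 103 + 12 + 61 + 26 = 202.
Row 3: 5 + 82 + 47 + 68 = 202.
Row 4: 40 + 75 + (-2) + 54 = 167.
Column 1: 89 + 103 + 5 + 40 = 237.
Column 2: 33 + 12 + 82 + 75 = 202.
Column 3: 96 + 61 + 47 + (-2) = 202.
Column 4: 19 + 26 + 68 + 54 = 167.
Main diagonal: 89 + 12 + 47 + 54 = 202.
Anti-diagonal: 19 + 61 + 82 + 40 = 202.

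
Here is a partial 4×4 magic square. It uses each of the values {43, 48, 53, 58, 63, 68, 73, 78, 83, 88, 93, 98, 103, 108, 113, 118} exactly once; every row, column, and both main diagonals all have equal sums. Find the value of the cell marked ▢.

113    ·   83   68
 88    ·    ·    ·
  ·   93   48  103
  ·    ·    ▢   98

73

The 16 entries sum to 1288, so each line sums to 1288/4 = 322.
From row 1, 322 − (113 + 83 + 68) gives (1,2) = 58.
Row 3 must total 322; the given cells sum to 244, so (3,1) = 78.
From column 1, 322 − (113 + 88 + 78) gives (4,1) = 43.
Column 4: 68 + 103 + 98 + ? = 322, so (2,4) = 53.
Main diagonal: 113 + 48 + 98 + ? = 322, so (2,2) = 63.
From anti-diagonal, 322 − (68 + 93 + 43) gives (2,3) = 118.
Column 2 must total 322; the given cells sum to 214, so (4,2) = 108.
Using column 3: 83 + 118 + 48 + ? → (4,3) = 322 − 249 = 73.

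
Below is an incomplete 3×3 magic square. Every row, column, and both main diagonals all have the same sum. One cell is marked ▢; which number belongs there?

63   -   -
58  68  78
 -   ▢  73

Row 2 is complete and sums to 204; that is the magic constant.
From column 1, 204 − (63 + 58) gives (3,1) = 83.
Column 3 must total 204; the given cells sum to 151, so (1,3) = 53.
From row 1, 204 − (63 + 53) gives (1,2) = 88.
Row 3 needs 204; the known cells sum to 156, so (3,2) = 48.

48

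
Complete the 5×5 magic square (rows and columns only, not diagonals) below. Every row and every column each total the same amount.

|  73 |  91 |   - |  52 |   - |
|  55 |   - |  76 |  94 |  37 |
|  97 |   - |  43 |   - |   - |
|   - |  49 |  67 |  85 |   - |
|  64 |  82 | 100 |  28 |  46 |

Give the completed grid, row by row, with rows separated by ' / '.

73 91 34 52 70 / 55 58 76 94 37 / 97 40 43 61 79 / 31 49 67 85 88 / 64 82 100 28 46

Row 5 is already complete: 64 + 82 + 100 + 28 + 46 = 320, so that is the magic constant.
The remaining cell in row 2 is (2,2) = 320 − 262 = 58.
Column 1 needs 320; the known cells sum to 289, so (4,1) = 31.
Column 2 needs 320; the known cells sum to 280, so (3,2) = 40.
The remaining cell in column 3 is (1,3) = 320 − 286 = 34.
The remaining cell in column 4 is (3,4) = 320 − 259 = 61.
Row 1: 73 + 91 + 34 + 52 + ? = 320, so (1,5) = 70.
Row 3: 97 + 40 + 43 + 61 + ? = 320, so (3,5) = 79.
The remaining cell in row 4 is (4,5) = 320 − 232 = 88.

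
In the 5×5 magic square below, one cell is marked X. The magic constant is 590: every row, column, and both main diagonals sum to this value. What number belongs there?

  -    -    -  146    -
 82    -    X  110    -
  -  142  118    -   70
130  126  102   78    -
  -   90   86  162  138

Row 4: 130 + 126 + 102 + 78 + ? = 590, so (4,5) = 154.
Row 5: 90 + 86 + 162 + 138 + ? = 590, so (5,1) = 114.
Column 4 needs 590; the known cells sum to 496, so (3,4) = 94.
Using anti-diagonal: 110 + 118 + 126 + 114 + ? → (1,5) = 590 − 468 = 122.
The remaining cell in row 3 is (3,1) = 590 − 424 = 166.
Using column 1: 82 + 166 + 130 + 114 + ? → (1,1) = 590 − 492 = 98.
Column 5 needs 590; the known cells sum to 484, so (2,5) = 106.
Main diagonal must total 590; the given cells sum to 432, so (2,2) = 158.
From row 2, 590 − (82 + 158 + 110 + 106) gives (2,3) = 134.

134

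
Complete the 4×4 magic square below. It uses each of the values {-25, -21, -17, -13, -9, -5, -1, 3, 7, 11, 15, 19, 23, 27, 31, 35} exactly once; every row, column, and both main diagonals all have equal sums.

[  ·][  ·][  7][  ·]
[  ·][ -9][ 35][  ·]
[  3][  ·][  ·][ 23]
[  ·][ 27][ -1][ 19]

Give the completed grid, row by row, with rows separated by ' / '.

The 16 entries sum to 80, so each line sums to 80/4 = 20.
Row 4 needs 20; the known cells sum to 45, so (4,1) = -25.
Using column 3: 7 + 35 + (-1) + ? → (3,3) = 20 − 41 = -21.
Using main diagonal: -9 + (-21) + 19 + ? → (1,1) = 20 − (-11) = 31.
Row 3: 3 + (-21) + 23 + ? = 20, so (3,2) = 15.
Column 1 must total 20; the given cells sum to 9, so (2,1) = 11.
Column 2 needs 20; the known cells sum to 33, so (1,2) = -13.
From anti-diagonal, 20 − (35 + 15 + (-25)) gives (1,4) = -5.
Using row 2: 11 + (-9) + 35 + ? → (2,4) = 20 − 37 = -17.

31 -13 7 -5 / 11 -9 35 -17 / 3 15 -21 23 / -25 27 -1 19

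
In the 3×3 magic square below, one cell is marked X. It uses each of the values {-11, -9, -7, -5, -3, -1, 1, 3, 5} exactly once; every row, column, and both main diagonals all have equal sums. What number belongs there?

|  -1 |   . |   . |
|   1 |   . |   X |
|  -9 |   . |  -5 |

-7

The 9 entries sum to -27, so each line sums to -27/3 = -9.
Row 3 needs -9; the known cells sum to -14, so (3,2) = 5.
From main diagonal, -9 − (-1 + (-5)) gives (2,2) = -3.
Anti-diagonal must total -9; the given cells sum to -12, so (1,3) = 3.
From row 1, -9 − (-1 + 3) gives (1,2) = -11.
Row 2 must total -9; the given cells sum to -2, so (2,3) = -7.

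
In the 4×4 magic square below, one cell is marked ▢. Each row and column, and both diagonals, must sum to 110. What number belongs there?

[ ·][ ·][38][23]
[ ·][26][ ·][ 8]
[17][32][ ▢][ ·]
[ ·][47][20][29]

11

Row 4 needs 110; the known cells sum to 96, so (4,1) = 14.
Column 2: 26 + 32 + 47 + ? = 110, so (1,2) = 5.
Column 4 must total 110; the given cells sum to 60, so (3,4) = 50.
Anti-diagonal: 23 + 32 + 14 + ? = 110, so (2,3) = 41.
From row 1, 110 − (5 + 38 + 23) gives (1,1) = 44.
From row 2, 110 − (26 + 41 + 8) gives (2,1) = 35.
The remaining cell in row 3 is (3,3) = 110 − 99 = 11.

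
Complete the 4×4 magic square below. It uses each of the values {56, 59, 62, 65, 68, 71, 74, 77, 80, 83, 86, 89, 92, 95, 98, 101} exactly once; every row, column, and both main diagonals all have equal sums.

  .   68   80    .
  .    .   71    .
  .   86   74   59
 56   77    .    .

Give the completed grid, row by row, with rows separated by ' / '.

65 68 80 101 / 98 83 71 62 / 95 86 74 59 / 56 77 89 92

The 16 entries sum to 1256, so each line sums to 1256/4 = 314.
Row 3 must total 314; the given cells sum to 219, so (3,1) = 95.
The remaining cell in column 2 is (2,2) = 314 − 231 = 83.
The remaining cell in column 3 is (4,3) = 314 − 225 = 89.
Anti-diagonal: 71 + 86 + 56 + ? = 314, so (1,4) = 101.
The remaining cell in row 1 is (1,1) = 314 − 249 = 65.
The remaining cell in row 4 is (4,4) = 314 − 222 = 92.
Using column 1: 65 + 95 + 56 + ? → (2,1) = 314 − 216 = 98.
From column 4, 314 − (101 + 59 + 92) gives (2,4) = 62.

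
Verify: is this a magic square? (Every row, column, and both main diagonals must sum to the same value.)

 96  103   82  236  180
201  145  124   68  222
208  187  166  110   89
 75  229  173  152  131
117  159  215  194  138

Row 1: 96 + 103 + 82 + 236 + 180 = 697.
Row 2: 201 + 145 + 124 + 68 + 222 = 760.
Row 3: 208 + 187 + 166 + 110 + 89 = 760.
Row 4: 75 + 229 + 173 + 152 + 131 = 760.
Row 5: 117 + 159 + 215 + 194 + 138 = 823.
Column 1: 96 + 201 + 208 + 75 + 117 = 697.
Column 2: 103 + 145 + 187 + 229 + 159 = 823.
Column 3: 82 + 124 + 166 + 173 + 215 = 760.
Column 4: 236 + 68 + 110 + 152 + 194 = 760.
Column 5: 180 + 222 + 89 + 131 + 138 = 760.
Main diagonal: 96 + 145 + 166 + 152 + 138 = 697.
Anti-diagonal: 180 + 68 + 166 + 229 + 117 = 760.

No — anti-diagonal sums to 760 but row 5 sums to 823.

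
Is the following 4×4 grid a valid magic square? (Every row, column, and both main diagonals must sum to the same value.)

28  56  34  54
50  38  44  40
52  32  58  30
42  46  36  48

Yes

Row 1: 28 + 56 + 34 + 54 = 172.
Row 2: 50 + 38 + 44 + 40 = 172.
Row 3: 52 + 32 + 58 + 30 = 172.
Row 4: 42 + 46 + 36 + 48 = 172.
Column 1: 28 + 50 + 52 + 42 = 172.
Column 2: 56 + 38 + 32 + 46 = 172.
Column 3: 34 + 44 + 58 + 36 = 172.
Column 4: 54 + 40 + 30 + 48 = 172.
Main diagonal: 28 + 38 + 58 + 48 = 172.
Anti-diagonal: 54 + 44 + 32 + 42 = 172.
All lines sum to 172.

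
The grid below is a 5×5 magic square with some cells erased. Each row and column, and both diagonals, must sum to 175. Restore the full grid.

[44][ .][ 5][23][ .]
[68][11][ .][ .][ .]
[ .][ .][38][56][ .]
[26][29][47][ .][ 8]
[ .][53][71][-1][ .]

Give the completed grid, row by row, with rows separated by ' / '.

Row 4 needs 175; the known cells sum to 110, so (4,4) = 65.
Column 3 needs 175; the known cells sum to 161, so (2,3) = 14.
Column 4 needs 175; the known cells sum to 143, so (2,4) = 32.
Main diagonal must total 175; the given cells sum to 158, so (5,5) = 17.
Row 2 needs 175; the known cells sum to 125, so (2,5) = 50.
Row 5: 53 + 71 + (-1) + 17 + ? = 175, so (5,1) = 35.
Column 1: 44 + 68 + 26 + 35 + ? = 175, so (3,1) = 2.
Anti-diagonal needs 175; the known cells sum to 134, so (1,5) = 41.
From row 1, 175 − (44 + 5 + 23 + 41) gives (1,2) = 62.
Column 2 needs 175; the known cells sum to 155, so (3,2) = 20.
From column 5, 175 − (41 + 50 + 8 + 17) gives (3,5) = 59.

44 62 5 23 41 / 68 11 14 32 50 / 2 20 38 56 59 / 26 29 47 65 8 / 35 53 71 -1 17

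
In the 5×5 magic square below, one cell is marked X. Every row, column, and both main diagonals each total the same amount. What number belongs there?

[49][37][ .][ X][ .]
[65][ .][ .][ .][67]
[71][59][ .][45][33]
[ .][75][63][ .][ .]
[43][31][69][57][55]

Row 5 is complete and sums to 255; that is the magic constant.
Row 3 needs 255; the known cells sum to 208, so (3,3) = 47.
Column 1 must total 255; the given cells sum to 228, so (4,1) = 27.
Column 2 needs 255; the known cells sum to 202, so (2,2) = 53.
Using main diagonal: 49 + 53 + 47 + 55 + ? → (4,4) = 255 − 204 = 51.
Row 4: 27 + 75 + 63 + 51 + ? = 255, so (4,5) = 39.
Column 5 needs 255; the known cells sum to 194, so (1,5) = 61.
Anti-diagonal must total 255; the given cells sum to 226, so (2,4) = 29.
From row 2, 255 − (65 + 53 + 29 + 67) gives (2,3) = 41.
Column 3 needs 255; the known cells sum to 220, so (1,3) = 35.
Column 4 needs 255; the known cells sum to 182, so (1,4) = 73.

73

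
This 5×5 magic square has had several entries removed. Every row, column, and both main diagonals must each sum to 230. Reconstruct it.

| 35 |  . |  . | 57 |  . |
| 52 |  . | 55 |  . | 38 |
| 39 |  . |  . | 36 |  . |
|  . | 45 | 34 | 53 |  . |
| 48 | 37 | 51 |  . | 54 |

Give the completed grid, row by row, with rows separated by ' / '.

From row 5, 230 − (48 + 37 + 51 + 54) gives (5,4) = 40.
Using column 1: 35 + 52 + 39 + 48 + ? → (4,1) = 230 − 174 = 56.
The remaining cell in column 4 is (2,4) = 230 − 186 = 44.
From row 2, 230 − (52 + 55 + 44 + 38) gives (2,2) = 41.
Using row 4: 56 + 45 + 34 + 53 + ? → (4,5) = 230 − 188 = 42.
Using main diagonal: 35 + 41 + 53 + 54 + ? → (3,3) = 230 − 183 = 47.
From anti-diagonal, 230 − (44 + 47 + 45 + 48) gives (1,5) = 46.
Column 3 must total 230; the given cells sum to 187, so (1,3) = 43.
From column 5, 230 − (46 + 38 + 42 + 54) gives (3,5) = 50.
Row 1 needs 230; the known cells sum to 181, so (1,2) = 49.
Row 3 needs 230; the known cells sum to 172, so (3,2) = 58.

35 49 43 57 46 / 52 41 55 44 38 / 39 58 47 36 50 / 56 45 34 53 42 / 48 37 51 40 54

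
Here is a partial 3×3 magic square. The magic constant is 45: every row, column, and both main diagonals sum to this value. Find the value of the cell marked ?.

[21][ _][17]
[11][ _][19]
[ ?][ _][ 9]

13

From row 1, 45 − (21 + 17) gives (1,2) = 7.
The remaining cell in row 2 is (2,2) = 45 − 30 = 15.
Column 1 must total 45; the given cells sum to 32, so (3,1) = 13.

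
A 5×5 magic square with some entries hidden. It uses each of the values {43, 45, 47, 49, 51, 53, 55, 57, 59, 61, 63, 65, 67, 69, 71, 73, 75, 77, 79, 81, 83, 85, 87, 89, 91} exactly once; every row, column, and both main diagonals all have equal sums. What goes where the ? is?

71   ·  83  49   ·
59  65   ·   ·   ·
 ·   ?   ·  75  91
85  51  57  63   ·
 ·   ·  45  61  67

53

The 25 entries sum to 1675, so each line sums to 1675/5 = 335.
The remaining cell in row 4 is (4,5) = 335 − 256 = 79.
Column 4 must total 335; the given cells sum to 248, so (2,4) = 87.
Main diagonal: 71 + 65 + 63 + 67 + ? = 335, so (3,3) = 69.
The remaining cell in column 3 is (2,3) = 335 − 254 = 81.
From row 2, 335 − (59 + 65 + 81 + 87) gives (2,5) = 43.
Column 5: 43 + 91 + 79 + 67 + ? = 335, so (1,5) = 55.
From anti-diagonal, 335 − (55 + 87 + 69 + 51) gives (5,1) = 73.
Using row 1: 71 + 83 + 49 + 55 + ? → (1,2) = 335 − 258 = 77.
From row 5, 335 − (73 + 45 + 61 + 67) gives (5,2) = 89.
From column 1, 335 − (71 + 59 + 85 + 73) gives (3,1) = 47.
Column 2 must total 335; the given cells sum to 282, so (3,2) = 53.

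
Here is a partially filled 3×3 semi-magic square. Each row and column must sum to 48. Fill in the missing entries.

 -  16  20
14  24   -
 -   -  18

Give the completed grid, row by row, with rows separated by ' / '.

Row 1 needs 48; the known cells sum to 36, so (1,1) = 12.
Using row 2: 14 + 24 + ? → (2,3) = 48 − 38 = 10.
From column 1, 48 − (12 + 14) gives (3,1) = 22.
Column 2 must total 48; the given cells sum to 40, so (3,2) = 8.

12 16 20 / 14 24 10 / 22 8 18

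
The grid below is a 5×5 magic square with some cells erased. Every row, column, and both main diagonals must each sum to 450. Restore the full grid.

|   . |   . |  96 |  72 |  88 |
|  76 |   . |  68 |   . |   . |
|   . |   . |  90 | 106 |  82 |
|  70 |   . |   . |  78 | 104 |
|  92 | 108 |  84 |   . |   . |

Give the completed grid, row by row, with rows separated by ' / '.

Column 3: 96 + 68 + 90 + 84 + ? = 450, so (4,3) = 112.
The remaining cell in row 4 is (4,2) = 450 − 364 = 86.
From anti-diagonal, 450 − (88 + 90 + 86 + 92) gives (2,4) = 94.
Using column 4: 72 + 94 + 106 + 78 + ? → (5,4) = 450 − 350 = 100.
Row 5 must total 450; the given cells sum to 384, so (5,5) = 66.
The remaining cell in column 5 is (2,5) = 450 − 340 = 110.
The remaining cell in row 2 is (2,2) = 450 − 348 = 102.
Main diagonal: 102 + 90 + 78 + 66 + ? = 450, so (1,1) = 114.
Row 1: 114 + 96 + 72 + 88 + ? = 450, so (1,2) = 80.
The remaining cell in column 1 is (3,1) = 450 − 352 = 98.
Column 2: 80 + 102 + 86 + 108 + ? = 450, so (3,2) = 74.

114 80 96 72 88 / 76 102 68 94 110 / 98 74 90 106 82 / 70 86 112 78 104 / 92 108 84 100 66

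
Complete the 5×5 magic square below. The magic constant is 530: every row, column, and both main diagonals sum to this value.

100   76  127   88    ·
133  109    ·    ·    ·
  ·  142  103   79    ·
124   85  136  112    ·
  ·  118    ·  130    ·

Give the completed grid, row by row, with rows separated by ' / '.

Row 1: 100 + 76 + 127 + 88 + ? = 530, so (1,5) = 139.
From row 4, 530 − (124 + 85 + 136 + 112) gives (4,5) = 73.
The remaining cell in column 4 is (2,4) = 530 − 409 = 121.
Using main diagonal: 100 + 109 + 103 + 112 + ? → (5,5) = 530 − 424 = 106.
From anti-diagonal, 530 − (139 + 121 + 103 + 85) gives (5,1) = 82.
The remaining cell in row 5 is (5,3) = 530 − 436 = 94.
Column 1 needs 530; the known cells sum to 439, so (3,1) = 91.
The remaining cell in column 3 is (2,3) = 530 − 460 = 70.
From row 2, 530 − (133 + 109 + 70 + 121) gives (2,5) = 97.
Row 3 must total 530; the given cells sum to 415, so (3,5) = 115.

100 76 127 88 139 / 133 109 70 121 97 / 91 142 103 79 115 / 124 85 136 112 73 / 82 118 94 130 106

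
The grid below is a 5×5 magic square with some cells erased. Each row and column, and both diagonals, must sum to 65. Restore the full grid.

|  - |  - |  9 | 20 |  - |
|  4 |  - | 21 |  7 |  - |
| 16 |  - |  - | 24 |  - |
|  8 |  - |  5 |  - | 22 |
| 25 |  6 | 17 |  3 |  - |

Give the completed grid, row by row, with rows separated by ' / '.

12 23 9 20 1 / 4 15 21 7 18 / 16 2 13 24 10 / 8 19 5 11 22 / 25 6 17 3 14

Row 5 must total 65; the given cells sum to 51, so (5,5) = 14.
Column 1 needs 65; the known cells sum to 53, so (1,1) = 12.
The remaining cell in column 3 is (3,3) = 65 − 52 = 13.
Column 4 must total 65; the given cells sum to 54, so (4,4) = 11.
The remaining cell in main diagonal is (2,2) = 65 − 50 = 15.
Row 2 must total 65; the given cells sum to 47, so (2,5) = 18.
From row 4, 65 − (8 + 5 + 11 + 22) gives (4,2) = 19.
The remaining cell in anti-diagonal is (1,5) = 65 − 64 = 1.
Row 1 needs 65; the known cells sum to 42, so (1,2) = 23.
Column 2 needs 65; the known cells sum to 63, so (3,2) = 2.
Column 5 must total 65; the given cells sum to 55, so (3,5) = 10.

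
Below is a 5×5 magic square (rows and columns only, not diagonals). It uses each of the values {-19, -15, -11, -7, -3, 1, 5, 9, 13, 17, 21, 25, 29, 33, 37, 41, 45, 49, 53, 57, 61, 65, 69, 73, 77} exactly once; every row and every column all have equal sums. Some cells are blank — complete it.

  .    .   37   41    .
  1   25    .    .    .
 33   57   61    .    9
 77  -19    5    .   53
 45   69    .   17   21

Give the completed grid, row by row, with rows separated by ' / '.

-11 13 37 41 65 / 1 25 49 73 -3 / 33 57 61 -15 9 / 77 -19 5 29 53 / 45 69 -7 17 21

The 25 entries sum to 725, so each line sums to 725/5 = 145.
Row 3 must total 145; the given cells sum to 160, so (3,4) = -15.
From row 4, 145 − (77 + (-19) + 5 + 53) gives (4,4) = 29.
Row 5 must total 145; the given cells sum to 152, so (5,3) = -7.
From column 1, 145 − (1 + 33 + 77 + 45) gives (1,1) = -11.
From column 2, 145 − (25 + 57 + (-19) + 69) gives (1,2) = 13.
Column 3: 37 + 61 + 5 + (-7) + ? = 145, so (2,3) = 49.
Column 4 must total 145; the given cells sum to 72, so (2,4) = 73.
From row 1, 145 − (-11 + 13 + 37 + 41) gives (1,5) = 65.
Using row 2: 1 + 25 + 49 + 73 + ? → (2,5) = 145 − 148 = -3.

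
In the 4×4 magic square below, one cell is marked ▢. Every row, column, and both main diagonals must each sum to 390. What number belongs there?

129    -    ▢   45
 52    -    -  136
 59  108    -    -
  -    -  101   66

122

From column 1, 390 − (129 + 52 + 59) gives (4,1) = 150.
Column 4 needs 390; the known cells sum to 247, so (3,4) = 143.
Using anti-diagonal: 45 + 108 + 150 + ? → (2,3) = 390 − 303 = 87.
Row 2 must total 390; the given cells sum to 275, so (2,2) = 115.
Using row 3: 59 + 108 + 143 + ? → (3,3) = 390 − 310 = 80.
Row 4 must total 390; the given cells sum to 317, so (4,2) = 73.
Using column 2: 115 + 108 + 73 + ? → (1,2) = 390 − 296 = 94.
The remaining cell in column 3 is (1,3) = 390 − 268 = 122.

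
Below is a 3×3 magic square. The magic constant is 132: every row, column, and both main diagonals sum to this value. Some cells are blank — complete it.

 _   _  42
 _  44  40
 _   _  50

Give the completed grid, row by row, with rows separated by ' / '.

38 52 42 / 48 44 40 / 46 36 50

Row 2 needs 132; the known cells sum to 84, so (2,1) = 48.
Main diagonal: 44 + 50 + ? = 132, so (1,1) = 38.
Anti-diagonal: 42 + 44 + ? = 132, so (3,1) = 46.
Row 1 must total 132; the given cells sum to 80, so (1,2) = 52.
The remaining cell in row 3 is (3,2) = 132 − 96 = 36.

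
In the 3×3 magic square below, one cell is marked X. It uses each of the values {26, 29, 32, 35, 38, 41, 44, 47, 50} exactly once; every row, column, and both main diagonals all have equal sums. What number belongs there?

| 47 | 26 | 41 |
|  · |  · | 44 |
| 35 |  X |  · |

The 9 entries sum to 342, so each line sums to 342/3 = 114.
Using column 1: 47 + 35 + ? → (2,1) = 114 − 82 = 32.
The remaining cell in column 3 is (3,3) = 114 − 85 = 29.
Using main diagonal: 47 + 29 + ? → (2,2) = 114 − 76 = 38.
Using row 3: 35 + 29 + ? → (3,2) = 114 − 64 = 50.

50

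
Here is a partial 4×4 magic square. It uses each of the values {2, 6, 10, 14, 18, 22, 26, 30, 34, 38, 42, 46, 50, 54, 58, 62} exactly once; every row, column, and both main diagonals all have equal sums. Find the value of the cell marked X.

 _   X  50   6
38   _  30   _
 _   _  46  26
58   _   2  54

62

The 16 entries sum to 512, so each line sums to 512/4 = 128.
The remaining cell in row 4 is (4,2) = 128 − 114 = 14.
Column 4 must total 128; the given cells sum to 86, so (2,4) = 42.
The remaining cell in anti-diagonal is (3,2) = 128 − 94 = 34.
Row 2 must total 128; the given cells sum to 110, so (2,2) = 18.
Row 3 needs 128; the known cells sum to 106, so (3,1) = 22.
Column 1: 38 + 22 + 58 + ? = 128, so (1,1) = 10.
The remaining cell in column 2 is (1,2) = 128 − 66 = 62.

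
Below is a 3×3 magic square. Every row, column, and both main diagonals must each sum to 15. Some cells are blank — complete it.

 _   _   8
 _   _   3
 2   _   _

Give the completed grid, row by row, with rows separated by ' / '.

From column 3, 15 − (8 + 3) gives (3,3) = 4.
Using anti-diagonal: 8 + 2 + ? → (2,2) = 15 − 10 = 5.
From row 2, 15 − (5 + 3) gives (2,1) = 7.
Row 3 must total 15; the given cells sum to 6, so (3,2) = 9.
Column 1 must total 15; the given cells sum to 9, so (1,1) = 6.
Column 2 needs 15; the known cells sum to 14, so (1,2) = 1.

6 1 8 / 7 5 3 / 2 9 4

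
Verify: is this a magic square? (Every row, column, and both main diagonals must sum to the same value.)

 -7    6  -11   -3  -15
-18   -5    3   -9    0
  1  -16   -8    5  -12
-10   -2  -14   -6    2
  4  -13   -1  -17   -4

No — row 2 sums to -29 but row 1 sums to -30.

Row 1: -7 + 6 + (-11) + (-3) + (-15) = -30.
Row 2: -18 + (-5) + 3 + (-9) + 0 = -29.
Row 3: 1 + (-16) + (-8) + 5 + (-12) = -30.
Row 4: -10 + (-2) + (-14) + (-6) + 2 = -30.
Row 5: 4 + (-13) + (-1) + (-17) + (-4) = -31.
Column 1: -7 + (-18) + 1 + (-10) + 4 = -30.
Column 2: 6 + (-5) + (-16) + (-2) + (-13) = -30.
Column 3: -11 + 3 + (-8) + (-14) + (-1) = -31.
Column 4: -3 + (-9) + 5 + (-6) + (-17) = -30.
Column 5: -15 + 0 + (-12) + 2 + (-4) = -29.
Main diagonal: -7 + (-5) + (-8) + (-6) + (-4) = -30.
Anti-diagonal: -15 + (-9) + (-8) + (-2) + 4 = -30.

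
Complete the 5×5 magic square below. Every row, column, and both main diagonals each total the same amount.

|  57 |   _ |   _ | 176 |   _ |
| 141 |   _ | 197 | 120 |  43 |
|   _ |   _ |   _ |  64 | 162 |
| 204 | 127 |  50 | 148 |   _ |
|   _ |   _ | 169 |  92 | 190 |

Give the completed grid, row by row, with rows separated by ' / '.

Column 4 is already complete: 176 + 120 + 64 + 148 + 92 = 600, so that is the magic constant.
Row 2: 141 + 197 + 120 + 43 + ? = 600, so (2,2) = 99.
From row 4, 600 − (204 + 127 + 50 + 148) gives (4,5) = 71.
Column 5 needs 600; the known cells sum to 466, so (1,5) = 134.
Main diagonal: 57 + 99 + 148 + 190 + ? = 600, so (3,3) = 106.
Anti-diagonal must total 600; the given cells sum to 487, so (5,1) = 113.
Row 5: 113 + 169 + 92 + 190 + ? = 600, so (5,2) = 36.
Column 1: 57 + 141 + 204 + 113 + ? = 600, so (3,1) = 85.
The remaining cell in column 3 is (1,3) = 600 − 522 = 78.
Row 1 must total 600; the given cells sum to 445, so (1,2) = 155.
Row 3: 85 + 106 + 64 + 162 + ? = 600, so (3,2) = 183.

57 155 78 176 134 / 141 99 197 120 43 / 85 183 106 64 162 / 204 127 50 148 71 / 113 36 169 92 190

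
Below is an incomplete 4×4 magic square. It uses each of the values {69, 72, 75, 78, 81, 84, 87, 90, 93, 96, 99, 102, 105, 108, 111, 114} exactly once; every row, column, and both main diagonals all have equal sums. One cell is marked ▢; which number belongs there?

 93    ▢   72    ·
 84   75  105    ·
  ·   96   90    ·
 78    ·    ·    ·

114

The 16 entries sum to 1464, so each line sums to 1464/4 = 366.
Row 2: 84 + 75 + 105 + ? = 366, so (2,4) = 102.
Column 1 must total 366; the given cells sum to 255, so (3,1) = 111.
From column 3, 366 − (72 + 105 + 90) gives (4,3) = 99.
Using main diagonal: 93 + 75 + 90 + ? → (4,4) = 366 − 258 = 108.
Anti-diagonal needs 366; the known cells sum to 279, so (1,4) = 87.
The remaining cell in row 1 is (1,2) = 366 − 252 = 114.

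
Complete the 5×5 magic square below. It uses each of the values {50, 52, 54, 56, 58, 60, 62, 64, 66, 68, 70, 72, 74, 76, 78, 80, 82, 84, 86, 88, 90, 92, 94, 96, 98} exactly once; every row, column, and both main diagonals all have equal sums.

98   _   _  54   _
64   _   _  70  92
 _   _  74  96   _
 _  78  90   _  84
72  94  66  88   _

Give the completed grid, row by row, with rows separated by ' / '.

98 60 82 54 76 / 64 86 58 70 92 / 80 52 74 96 68 / 56 78 90 62 84 / 72 94 66 88 50

The 25 entries sum to 1850, so each line sums to 1850/5 = 370.
The remaining cell in row 5 is (5,5) = 370 − 320 = 50.
Column 4 needs 370; the known cells sum to 308, so (4,4) = 62.
The remaining cell in main diagonal is (2,2) = 370 − 284 = 86.
Using anti-diagonal: 70 + 74 + 78 + 72 + ? → (1,5) = 370 − 294 = 76.
Row 2 must total 370; the given cells sum to 312, so (2,3) = 58.
The remaining cell in row 4 is (4,1) = 370 − 314 = 56.
The remaining cell in column 1 is (3,1) = 370 − 290 = 80.
Column 3: 58 + 74 + 90 + 66 + ? = 370, so (1,3) = 82.
Using column 5: 76 + 92 + 84 + 50 + ? → (3,5) = 370 − 302 = 68.
Row 1 must total 370; the given cells sum to 310, so (1,2) = 60.
Row 3 needs 370; the known cells sum to 318, so (3,2) = 52.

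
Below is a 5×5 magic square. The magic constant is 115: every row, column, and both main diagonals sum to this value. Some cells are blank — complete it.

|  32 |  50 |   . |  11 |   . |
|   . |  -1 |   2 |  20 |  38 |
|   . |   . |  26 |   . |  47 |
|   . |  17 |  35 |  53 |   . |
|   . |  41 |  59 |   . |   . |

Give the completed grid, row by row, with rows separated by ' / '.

32 50 -7 11 29 / 56 -1 2 20 38 / -10 8 26 44 47 / 14 17 35 53 -4 / 23 41 59 -13 5

The remaining cell in row 2 is (2,1) = 115 − 59 = 56.
Column 2: 50 + (-1) + 17 + 41 + ? = 115, so (3,2) = 8.
Using column 3: 2 + 26 + 35 + 59 + ? → (1,3) = 115 − 122 = -7.
Main diagonal needs 115; the known cells sum to 110, so (5,5) = 5.
The remaining cell in row 1 is (1,5) = 115 − 86 = 29.
Using column 5: 29 + 38 + 47 + 5 + ? → (4,5) = 115 − 119 = -4.
Anti-diagonal must total 115; the given cells sum to 92, so (5,1) = 23.
Row 4 needs 115; the known cells sum to 101, so (4,1) = 14.
Row 5 needs 115; the known cells sum to 128, so (5,4) = -13.
Using column 1: 32 + 56 + 14 + 23 + ? → (3,1) = 115 − 125 = -10.
Column 4 needs 115; the known cells sum to 71, so (3,4) = 44.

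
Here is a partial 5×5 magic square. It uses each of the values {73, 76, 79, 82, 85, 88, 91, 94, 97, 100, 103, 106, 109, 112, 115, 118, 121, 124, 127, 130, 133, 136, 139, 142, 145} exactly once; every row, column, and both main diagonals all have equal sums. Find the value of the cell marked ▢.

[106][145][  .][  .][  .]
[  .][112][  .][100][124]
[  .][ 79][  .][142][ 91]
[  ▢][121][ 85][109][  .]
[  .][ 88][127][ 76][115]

97

The 25 entries sum to 2725, so each line sums to 2725/5 = 545.
Row 5 needs 545; the known cells sum to 406, so (5,1) = 139.
The remaining cell in column 4 is (1,4) = 545 − 427 = 118.
Main diagonal: 106 + 112 + 109 + 115 + ? = 545, so (3,3) = 103.
Anti-diagonal: 100 + 103 + 121 + 139 + ? = 545, so (1,5) = 82.
Row 1: 106 + 145 + 118 + 82 + ? = 545, so (1,3) = 94.
Using row 3: 79 + 103 + 142 + 91 + ? → (3,1) = 545 − 415 = 130.
The remaining cell in column 3 is (2,3) = 545 − 409 = 136.
The remaining cell in column 5 is (4,5) = 545 − 412 = 133.
Using row 2: 112 + 136 + 100 + 124 + ? → (2,1) = 545 − 472 = 73.
Row 4 needs 545; the known cells sum to 448, so (4,1) = 97.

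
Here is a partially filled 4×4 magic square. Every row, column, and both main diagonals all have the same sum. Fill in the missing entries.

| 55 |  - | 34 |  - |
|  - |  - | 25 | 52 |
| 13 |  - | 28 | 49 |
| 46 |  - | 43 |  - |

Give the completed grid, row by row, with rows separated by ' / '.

55 22 34 19 / 16 37 25 52 / 13 40 28 49 / 46 31 43 10

Column 3 is already complete: 34 + 25 + 28 + 43 = 130, so that is the magic constant.
The remaining cell in row 3 is (3,2) = 130 − 90 = 40.
Using column 1: 55 + 13 + 46 + ? → (2,1) = 130 − 114 = 16.
The remaining cell in anti-diagonal is (1,4) = 130 − 111 = 19.
From row 1, 130 − (55 + 34 + 19) gives (1,2) = 22.
Row 2: 16 + 25 + 52 + ? = 130, so (2,2) = 37.
Column 2: 22 + 37 + 40 + ? = 130, so (4,2) = 31.
Column 4 needs 130; the known cells sum to 120, so (4,4) = 10.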